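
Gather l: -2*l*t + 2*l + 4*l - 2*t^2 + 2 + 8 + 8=l*(6 - 2*t) - 2*t^2 + 18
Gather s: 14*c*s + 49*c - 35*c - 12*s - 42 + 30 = 14*c + s*(14*c - 12) - 12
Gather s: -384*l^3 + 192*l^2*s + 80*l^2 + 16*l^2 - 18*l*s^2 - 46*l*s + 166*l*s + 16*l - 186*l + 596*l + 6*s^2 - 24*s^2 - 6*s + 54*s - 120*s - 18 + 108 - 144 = -384*l^3 + 96*l^2 + 426*l + s^2*(-18*l - 18) + s*(192*l^2 + 120*l - 72) - 54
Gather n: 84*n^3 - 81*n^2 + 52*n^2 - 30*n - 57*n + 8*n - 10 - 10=84*n^3 - 29*n^2 - 79*n - 20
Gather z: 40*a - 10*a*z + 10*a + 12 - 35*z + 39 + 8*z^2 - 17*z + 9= 50*a + 8*z^2 + z*(-10*a - 52) + 60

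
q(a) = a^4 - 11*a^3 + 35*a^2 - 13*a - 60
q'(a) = 4*a^3 - 33*a^2 + 70*a - 13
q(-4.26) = 1810.28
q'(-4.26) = -1219.31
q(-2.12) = 249.87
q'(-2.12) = -347.83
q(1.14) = -43.94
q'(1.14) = 29.84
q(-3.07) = 716.89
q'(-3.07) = -654.66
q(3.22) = 1.29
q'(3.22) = 3.79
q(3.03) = 0.23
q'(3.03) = 7.40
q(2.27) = -11.27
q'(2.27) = 22.64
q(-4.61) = 2273.10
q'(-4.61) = -1428.91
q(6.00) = 42.00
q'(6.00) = 83.00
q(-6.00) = 4950.00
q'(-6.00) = -2485.00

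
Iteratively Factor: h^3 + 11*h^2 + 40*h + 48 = (h + 3)*(h^2 + 8*h + 16) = (h + 3)*(h + 4)*(h + 4)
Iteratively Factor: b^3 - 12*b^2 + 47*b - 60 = (b - 3)*(b^2 - 9*b + 20) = (b - 5)*(b - 3)*(b - 4)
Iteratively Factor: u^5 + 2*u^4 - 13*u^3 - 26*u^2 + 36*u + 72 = (u + 2)*(u^4 - 13*u^2 + 36) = (u + 2)*(u + 3)*(u^3 - 3*u^2 - 4*u + 12) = (u - 2)*(u + 2)*(u + 3)*(u^2 - u - 6) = (u - 3)*(u - 2)*(u + 2)*(u + 3)*(u + 2)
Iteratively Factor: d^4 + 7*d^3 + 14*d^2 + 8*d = (d + 4)*(d^3 + 3*d^2 + 2*d) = d*(d + 4)*(d^2 + 3*d + 2) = d*(d + 1)*(d + 4)*(d + 2)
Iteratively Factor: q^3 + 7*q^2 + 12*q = (q + 4)*(q^2 + 3*q) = q*(q + 4)*(q + 3)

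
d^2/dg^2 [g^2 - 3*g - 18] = 2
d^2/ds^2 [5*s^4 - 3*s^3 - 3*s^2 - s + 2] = 60*s^2 - 18*s - 6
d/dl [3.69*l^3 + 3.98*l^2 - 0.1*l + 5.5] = 11.07*l^2 + 7.96*l - 0.1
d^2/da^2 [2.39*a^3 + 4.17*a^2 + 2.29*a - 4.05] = 14.34*a + 8.34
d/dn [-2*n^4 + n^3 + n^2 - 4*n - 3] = -8*n^3 + 3*n^2 + 2*n - 4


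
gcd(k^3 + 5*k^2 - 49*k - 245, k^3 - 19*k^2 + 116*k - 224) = k - 7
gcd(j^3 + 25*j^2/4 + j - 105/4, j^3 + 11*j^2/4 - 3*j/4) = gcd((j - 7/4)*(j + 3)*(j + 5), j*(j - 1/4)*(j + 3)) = j + 3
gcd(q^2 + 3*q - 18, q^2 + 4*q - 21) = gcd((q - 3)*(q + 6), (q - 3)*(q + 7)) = q - 3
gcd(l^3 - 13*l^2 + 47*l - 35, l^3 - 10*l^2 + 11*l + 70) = l^2 - 12*l + 35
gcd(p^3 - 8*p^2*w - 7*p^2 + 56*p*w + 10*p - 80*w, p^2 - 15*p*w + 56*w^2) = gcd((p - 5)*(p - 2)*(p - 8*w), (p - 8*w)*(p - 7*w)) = p - 8*w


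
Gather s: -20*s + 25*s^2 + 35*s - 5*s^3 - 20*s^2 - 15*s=-5*s^3 + 5*s^2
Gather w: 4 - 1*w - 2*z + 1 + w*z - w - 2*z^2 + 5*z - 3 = w*(z - 2) - 2*z^2 + 3*z + 2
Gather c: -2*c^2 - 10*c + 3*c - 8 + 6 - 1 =-2*c^2 - 7*c - 3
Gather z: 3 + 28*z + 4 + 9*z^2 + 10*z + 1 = 9*z^2 + 38*z + 8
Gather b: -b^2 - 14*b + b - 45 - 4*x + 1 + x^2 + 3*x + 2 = -b^2 - 13*b + x^2 - x - 42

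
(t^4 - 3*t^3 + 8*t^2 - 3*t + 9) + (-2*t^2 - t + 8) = t^4 - 3*t^3 + 6*t^2 - 4*t + 17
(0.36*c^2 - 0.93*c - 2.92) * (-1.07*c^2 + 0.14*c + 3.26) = -0.3852*c^4 + 1.0455*c^3 + 4.1678*c^2 - 3.4406*c - 9.5192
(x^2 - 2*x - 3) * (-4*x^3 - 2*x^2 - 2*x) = -4*x^5 + 6*x^4 + 14*x^3 + 10*x^2 + 6*x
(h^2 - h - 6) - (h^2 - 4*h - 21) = 3*h + 15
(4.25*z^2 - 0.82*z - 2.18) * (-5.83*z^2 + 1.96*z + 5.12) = -24.7775*z^4 + 13.1106*z^3 + 32.8622*z^2 - 8.4712*z - 11.1616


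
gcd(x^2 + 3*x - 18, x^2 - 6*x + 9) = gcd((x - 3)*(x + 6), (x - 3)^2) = x - 3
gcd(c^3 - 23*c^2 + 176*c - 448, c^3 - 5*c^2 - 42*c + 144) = c - 8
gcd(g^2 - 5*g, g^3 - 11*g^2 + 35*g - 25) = g - 5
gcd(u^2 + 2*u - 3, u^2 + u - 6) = u + 3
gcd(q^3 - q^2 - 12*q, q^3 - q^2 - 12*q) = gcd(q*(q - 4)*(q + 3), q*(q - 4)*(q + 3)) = q^3 - q^2 - 12*q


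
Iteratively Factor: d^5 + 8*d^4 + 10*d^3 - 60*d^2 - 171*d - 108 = (d + 1)*(d^4 + 7*d^3 + 3*d^2 - 63*d - 108) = (d + 1)*(d + 3)*(d^3 + 4*d^2 - 9*d - 36) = (d + 1)*(d + 3)*(d + 4)*(d^2 - 9) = (d - 3)*(d + 1)*(d + 3)*(d + 4)*(d + 3)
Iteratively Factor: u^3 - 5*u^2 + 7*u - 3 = (u - 3)*(u^2 - 2*u + 1) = (u - 3)*(u - 1)*(u - 1)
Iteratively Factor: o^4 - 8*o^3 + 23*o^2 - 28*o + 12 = (o - 1)*(o^3 - 7*o^2 + 16*o - 12) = (o - 3)*(o - 1)*(o^2 - 4*o + 4) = (o - 3)*(o - 2)*(o - 1)*(o - 2)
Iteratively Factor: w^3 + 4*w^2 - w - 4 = (w - 1)*(w^2 + 5*w + 4) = (w - 1)*(w + 4)*(w + 1)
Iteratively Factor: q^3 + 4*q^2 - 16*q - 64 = (q - 4)*(q^2 + 8*q + 16) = (q - 4)*(q + 4)*(q + 4)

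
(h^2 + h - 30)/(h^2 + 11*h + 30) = (h - 5)/(h + 5)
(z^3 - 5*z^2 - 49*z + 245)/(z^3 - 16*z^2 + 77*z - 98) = (z^2 + 2*z - 35)/(z^2 - 9*z + 14)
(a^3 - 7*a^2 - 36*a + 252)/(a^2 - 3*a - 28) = (a^2 - 36)/(a + 4)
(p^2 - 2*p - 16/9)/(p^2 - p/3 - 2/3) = (p - 8/3)/(p - 1)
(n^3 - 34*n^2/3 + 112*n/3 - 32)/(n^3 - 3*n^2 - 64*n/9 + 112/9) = 3*(n - 6)/(3*n + 7)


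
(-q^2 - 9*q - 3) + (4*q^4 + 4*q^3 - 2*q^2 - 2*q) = 4*q^4 + 4*q^3 - 3*q^2 - 11*q - 3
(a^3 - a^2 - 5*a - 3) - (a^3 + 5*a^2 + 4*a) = -6*a^2 - 9*a - 3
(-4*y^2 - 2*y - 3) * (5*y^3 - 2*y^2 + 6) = -20*y^5 - 2*y^4 - 11*y^3 - 18*y^2 - 12*y - 18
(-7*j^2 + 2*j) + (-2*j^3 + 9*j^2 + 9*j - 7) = -2*j^3 + 2*j^2 + 11*j - 7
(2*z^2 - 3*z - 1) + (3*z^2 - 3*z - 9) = 5*z^2 - 6*z - 10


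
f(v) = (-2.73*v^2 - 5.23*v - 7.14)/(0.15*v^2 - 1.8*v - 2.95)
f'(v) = (1.8 - 0.3*v)*(-2.73*v^2 - 5.23*v - 7.14)/(0.15*v^2 - 1.8*v - 2.95)^2 + (-5.46*v - 5.23)/(0.15*v^2 - 1.8*v - 2.95) = (5.6985*v^2 + 18.249*v + 2.5765)/(0.0225*v^4 - 0.54*v^3 + 2.355*v^2 + 10.62*v + 8.7025)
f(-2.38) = -4.65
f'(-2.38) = -1.80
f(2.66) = 6.05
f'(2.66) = 2.05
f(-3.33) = -4.25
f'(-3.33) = 0.23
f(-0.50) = 2.59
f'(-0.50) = -1.26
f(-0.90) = 3.84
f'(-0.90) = -6.32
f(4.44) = 10.54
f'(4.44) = 3.07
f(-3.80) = -4.41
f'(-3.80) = 0.42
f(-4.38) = -4.69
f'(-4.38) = 0.52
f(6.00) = 16.38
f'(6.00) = 4.55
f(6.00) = 16.38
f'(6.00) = 4.55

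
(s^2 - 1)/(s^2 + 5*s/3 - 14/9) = 9*(s^2 - 1)/(9*s^2 + 15*s - 14)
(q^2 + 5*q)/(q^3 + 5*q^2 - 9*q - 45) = q/(q^2 - 9)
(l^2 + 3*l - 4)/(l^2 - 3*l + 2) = (l + 4)/(l - 2)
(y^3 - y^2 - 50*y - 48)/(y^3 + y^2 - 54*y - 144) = (y + 1)/(y + 3)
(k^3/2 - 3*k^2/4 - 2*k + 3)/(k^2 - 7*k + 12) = (2*k^3 - 3*k^2 - 8*k + 12)/(4*(k^2 - 7*k + 12))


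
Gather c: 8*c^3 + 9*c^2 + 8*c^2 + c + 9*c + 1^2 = 8*c^3 + 17*c^2 + 10*c + 1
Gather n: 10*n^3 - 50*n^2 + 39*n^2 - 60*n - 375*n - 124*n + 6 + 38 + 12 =10*n^3 - 11*n^2 - 559*n + 56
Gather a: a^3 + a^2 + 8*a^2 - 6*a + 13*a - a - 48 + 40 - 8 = a^3 + 9*a^2 + 6*a - 16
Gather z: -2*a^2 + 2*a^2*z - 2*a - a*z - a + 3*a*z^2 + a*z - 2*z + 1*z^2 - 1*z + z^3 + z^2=-2*a^2 - 3*a + z^3 + z^2*(3*a + 2) + z*(2*a^2 - 3)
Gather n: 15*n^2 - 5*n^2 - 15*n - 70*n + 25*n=10*n^2 - 60*n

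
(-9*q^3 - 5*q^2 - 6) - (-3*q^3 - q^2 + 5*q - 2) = -6*q^3 - 4*q^2 - 5*q - 4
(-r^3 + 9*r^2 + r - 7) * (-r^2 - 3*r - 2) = r^5 - 6*r^4 - 26*r^3 - 14*r^2 + 19*r + 14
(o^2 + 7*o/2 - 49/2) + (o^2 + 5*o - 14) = 2*o^2 + 17*o/2 - 77/2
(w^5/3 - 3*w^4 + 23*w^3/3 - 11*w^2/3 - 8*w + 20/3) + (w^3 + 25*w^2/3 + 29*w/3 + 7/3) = w^5/3 - 3*w^4 + 26*w^3/3 + 14*w^2/3 + 5*w/3 + 9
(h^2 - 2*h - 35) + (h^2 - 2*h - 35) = 2*h^2 - 4*h - 70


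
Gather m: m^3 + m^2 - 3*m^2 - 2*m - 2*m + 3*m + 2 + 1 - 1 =m^3 - 2*m^2 - m + 2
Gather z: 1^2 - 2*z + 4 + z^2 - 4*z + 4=z^2 - 6*z + 9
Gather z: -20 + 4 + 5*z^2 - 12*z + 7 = 5*z^2 - 12*z - 9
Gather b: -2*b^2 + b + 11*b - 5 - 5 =-2*b^2 + 12*b - 10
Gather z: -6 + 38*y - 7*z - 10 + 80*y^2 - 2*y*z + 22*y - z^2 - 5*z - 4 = 80*y^2 + 60*y - z^2 + z*(-2*y - 12) - 20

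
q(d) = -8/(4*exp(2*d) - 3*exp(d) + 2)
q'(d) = -8*(-8*exp(2*d) + 3*exp(d))/(4*exp(2*d) - 3*exp(d) + 2)^2 = (64*exp(d) - 24)*exp(d)/(4*exp(2*d) - 3*exp(d) + 2)^2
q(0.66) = -0.72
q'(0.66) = 1.55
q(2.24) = -0.02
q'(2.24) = 0.05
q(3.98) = -0.00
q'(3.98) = 0.00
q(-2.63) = -4.43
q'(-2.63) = -0.43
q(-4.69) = -4.06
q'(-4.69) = -0.06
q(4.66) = -0.00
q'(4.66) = 0.00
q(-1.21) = -5.48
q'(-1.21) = -0.69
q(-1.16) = -5.51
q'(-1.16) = -0.58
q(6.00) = 0.00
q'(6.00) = 0.00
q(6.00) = 0.00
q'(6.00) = 0.00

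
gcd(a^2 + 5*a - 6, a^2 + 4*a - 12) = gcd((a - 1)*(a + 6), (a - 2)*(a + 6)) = a + 6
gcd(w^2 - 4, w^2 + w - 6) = w - 2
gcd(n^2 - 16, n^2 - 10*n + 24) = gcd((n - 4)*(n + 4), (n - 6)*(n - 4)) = n - 4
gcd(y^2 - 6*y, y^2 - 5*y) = y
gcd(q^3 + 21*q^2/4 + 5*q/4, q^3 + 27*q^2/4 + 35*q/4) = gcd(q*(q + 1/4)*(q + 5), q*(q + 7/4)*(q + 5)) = q^2 + 5*q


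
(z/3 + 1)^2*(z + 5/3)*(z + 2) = z^4/9 + 29*z^3/27 + 103*z^2/27 + 53*z/9 + 10/3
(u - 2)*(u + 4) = u^2 + 2*u - 8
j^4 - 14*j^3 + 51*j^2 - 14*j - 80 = (j - 8)*(j - 5)*(j - 2)*(j + 1)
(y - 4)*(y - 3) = y^2 - 7*y + 12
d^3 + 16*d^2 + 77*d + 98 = (d + 2)*(d + 7)^2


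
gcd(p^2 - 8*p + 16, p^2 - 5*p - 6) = 1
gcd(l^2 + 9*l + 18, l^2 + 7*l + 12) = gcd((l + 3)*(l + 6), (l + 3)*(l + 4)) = l + 3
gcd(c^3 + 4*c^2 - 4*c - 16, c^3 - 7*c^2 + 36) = c + 2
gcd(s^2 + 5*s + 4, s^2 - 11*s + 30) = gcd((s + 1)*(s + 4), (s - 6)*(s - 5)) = 1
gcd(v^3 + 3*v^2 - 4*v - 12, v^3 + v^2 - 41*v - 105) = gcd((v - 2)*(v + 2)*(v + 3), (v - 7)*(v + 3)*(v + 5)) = v + 3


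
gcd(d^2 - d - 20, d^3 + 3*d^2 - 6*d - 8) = d + 4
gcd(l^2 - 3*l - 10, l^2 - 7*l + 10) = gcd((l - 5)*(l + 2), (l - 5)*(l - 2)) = l - 5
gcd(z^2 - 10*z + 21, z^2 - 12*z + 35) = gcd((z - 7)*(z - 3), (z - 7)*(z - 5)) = z - 7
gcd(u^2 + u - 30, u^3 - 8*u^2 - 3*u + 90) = u - 5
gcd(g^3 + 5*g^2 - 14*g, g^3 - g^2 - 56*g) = g^2 + 7*g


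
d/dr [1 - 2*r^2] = -4*r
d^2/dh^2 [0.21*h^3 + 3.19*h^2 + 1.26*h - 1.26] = 1.26*h + 6.38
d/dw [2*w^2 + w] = 4*w + 1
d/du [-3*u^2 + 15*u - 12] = 15 - 6*u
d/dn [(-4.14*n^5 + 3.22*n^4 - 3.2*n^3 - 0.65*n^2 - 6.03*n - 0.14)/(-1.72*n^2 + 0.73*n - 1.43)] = (21.3624*n^6 - 23.1656*n^5 + 42.1568*n^4 - 23.0904*n^3 + 2.8819*n^2 + 1.3774*n + 8.7251)/(2.9584*n^4 - 2.5112*n^3 + 5.4521*n^2 - 2.0878*n + 2.0449)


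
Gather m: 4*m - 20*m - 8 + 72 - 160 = -16*m - 96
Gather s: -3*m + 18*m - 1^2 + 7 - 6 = 15*m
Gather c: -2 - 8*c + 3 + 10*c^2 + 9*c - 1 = 10*c^2 + c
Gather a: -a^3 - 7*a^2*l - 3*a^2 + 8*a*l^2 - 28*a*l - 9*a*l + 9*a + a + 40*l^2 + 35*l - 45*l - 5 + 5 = -a^3 + a^2*(-7*l - 3) + a*(8*l^2 - 37*l + 10) + 40*l^2 - 10*l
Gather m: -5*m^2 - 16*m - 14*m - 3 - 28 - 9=-5*m^2 - 30*m - 40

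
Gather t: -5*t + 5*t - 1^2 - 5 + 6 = 0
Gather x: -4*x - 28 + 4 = -4*x - 24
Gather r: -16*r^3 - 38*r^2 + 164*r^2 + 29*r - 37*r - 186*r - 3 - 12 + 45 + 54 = -16*r^3 + 126*r^2 - 194*r + 84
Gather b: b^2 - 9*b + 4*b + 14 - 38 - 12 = b^2 - 5*b - 36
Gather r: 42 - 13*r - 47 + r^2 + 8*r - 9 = r^2 - 5*r - 14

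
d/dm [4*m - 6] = 4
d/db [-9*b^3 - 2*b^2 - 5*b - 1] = -27*b^2 - 4*b - 5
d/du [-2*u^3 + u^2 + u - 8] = -6*u^2 + 2*u + 1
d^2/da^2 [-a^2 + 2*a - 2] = -2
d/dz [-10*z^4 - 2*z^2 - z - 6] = -40*z^3 - 4*z - 1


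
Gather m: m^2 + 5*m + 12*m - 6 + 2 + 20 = m^2 + 17*m + 16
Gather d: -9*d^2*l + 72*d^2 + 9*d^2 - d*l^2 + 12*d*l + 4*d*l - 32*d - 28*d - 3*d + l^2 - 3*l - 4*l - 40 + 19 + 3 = d^2*(81 - 9*l) + d*(-l^2 + 16*l - 63) + l^2 - 7*l - 18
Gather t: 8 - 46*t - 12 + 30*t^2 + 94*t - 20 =30*t^2 + 48*t - 24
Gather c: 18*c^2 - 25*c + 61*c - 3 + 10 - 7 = 18*c^2 + 36*c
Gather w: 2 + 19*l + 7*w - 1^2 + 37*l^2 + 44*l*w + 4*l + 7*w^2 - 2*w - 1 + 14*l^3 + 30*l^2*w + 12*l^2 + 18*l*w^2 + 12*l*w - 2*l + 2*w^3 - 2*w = 14*l^3 + 49*l^2 + 21*l + 2*w^3 + w^2*(18*l + 7) + w*(30*l^2 + 56*l + 3)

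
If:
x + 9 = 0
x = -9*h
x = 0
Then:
No Solution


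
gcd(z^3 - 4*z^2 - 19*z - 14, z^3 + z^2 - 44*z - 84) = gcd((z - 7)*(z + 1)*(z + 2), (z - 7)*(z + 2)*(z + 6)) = z^2 - 5*z - 14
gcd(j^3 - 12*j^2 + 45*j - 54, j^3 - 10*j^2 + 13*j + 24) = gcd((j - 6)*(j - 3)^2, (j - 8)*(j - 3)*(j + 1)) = j - 3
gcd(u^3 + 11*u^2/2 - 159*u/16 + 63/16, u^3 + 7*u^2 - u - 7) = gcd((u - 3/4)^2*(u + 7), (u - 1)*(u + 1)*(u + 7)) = u + 7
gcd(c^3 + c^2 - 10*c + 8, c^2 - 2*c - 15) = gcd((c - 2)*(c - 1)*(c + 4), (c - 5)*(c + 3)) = 1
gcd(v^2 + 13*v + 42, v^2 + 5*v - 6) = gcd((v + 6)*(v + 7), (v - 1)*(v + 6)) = v + 6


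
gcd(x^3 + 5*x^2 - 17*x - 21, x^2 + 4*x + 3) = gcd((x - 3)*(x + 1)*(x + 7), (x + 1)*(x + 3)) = x + 1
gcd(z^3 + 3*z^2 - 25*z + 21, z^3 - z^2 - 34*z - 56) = 1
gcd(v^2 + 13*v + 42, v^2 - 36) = v + 6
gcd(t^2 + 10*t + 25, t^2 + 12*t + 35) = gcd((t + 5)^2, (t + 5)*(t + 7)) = t + 5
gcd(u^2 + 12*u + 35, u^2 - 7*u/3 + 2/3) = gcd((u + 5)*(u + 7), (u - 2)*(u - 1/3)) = 1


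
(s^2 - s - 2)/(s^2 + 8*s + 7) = (s - 2)/(s + 7)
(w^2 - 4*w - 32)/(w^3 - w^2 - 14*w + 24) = (w - 8)/(w^2 - 5*w + 6)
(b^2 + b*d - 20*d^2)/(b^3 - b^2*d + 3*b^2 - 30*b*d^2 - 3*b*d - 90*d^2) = (b - 4*d)/(b^2 - 6*b*d + 3*b - 18*d)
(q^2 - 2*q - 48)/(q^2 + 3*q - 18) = (q - 8)/(q - 3)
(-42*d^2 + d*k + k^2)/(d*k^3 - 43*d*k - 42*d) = (42*d^2 - d*k - k^2)/(d*(-k^3 + 43*k + 42))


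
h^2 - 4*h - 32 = (h - 8)*(h + 4)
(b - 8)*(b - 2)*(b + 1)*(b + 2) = b^4 - 7*b^3 - 12*b^2 + 28*b + 32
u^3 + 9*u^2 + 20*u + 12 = (u + 1)*(u + 2)*(u + 6)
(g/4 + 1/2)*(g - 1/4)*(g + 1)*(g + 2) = g^4/4 + 19*g^3/16 + 27*g^2/16 + g/2 - 1/4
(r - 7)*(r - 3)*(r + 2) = r^3 - 8*r^2 + r + 42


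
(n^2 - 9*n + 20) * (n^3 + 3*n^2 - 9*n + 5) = n^5 - 6*n^4 - 16*n^3 + 146*n^2 - 225*n + 100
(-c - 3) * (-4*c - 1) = 4*c^2 + 13*c + 3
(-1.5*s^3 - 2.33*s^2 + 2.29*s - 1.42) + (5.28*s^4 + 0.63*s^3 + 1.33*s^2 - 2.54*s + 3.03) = 5.28*s^4 - 0.87*s^3 - 1.0*s^2 - 0.25*s + 1.61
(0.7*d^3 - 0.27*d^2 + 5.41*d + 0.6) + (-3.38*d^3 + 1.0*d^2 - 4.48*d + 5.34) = -2.68*d^3 + 0.73*d^2 + 0.93*d + 5.94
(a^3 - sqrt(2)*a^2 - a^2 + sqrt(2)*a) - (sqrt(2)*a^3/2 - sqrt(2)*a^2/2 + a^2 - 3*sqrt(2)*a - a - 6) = -sqrt(2)*a^3/2 + a^3 - 2*a^2 - sqrt(2)*a^2/2 + a + 4*sqrt(2)*a + 6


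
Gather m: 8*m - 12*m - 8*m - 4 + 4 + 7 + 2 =9 - 12*m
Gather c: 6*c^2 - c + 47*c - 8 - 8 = 6*c^2 + 46*c - 16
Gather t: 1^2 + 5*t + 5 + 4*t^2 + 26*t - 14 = 4*t^2 + 31*t - 8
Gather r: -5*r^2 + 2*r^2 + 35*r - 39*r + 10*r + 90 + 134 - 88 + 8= -3*r^2 + 6*r + 144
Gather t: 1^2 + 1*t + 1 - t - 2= 0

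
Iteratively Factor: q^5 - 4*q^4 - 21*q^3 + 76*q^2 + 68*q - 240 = (q - 3)*(q^4 - q^3 - 24*q^2 + 4*q + 80) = (q - 3)*(q - 2)*(q^3 + q^2 - 22*q - 40) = (q - 5)*(q - 3)*(q - 2)*(q^2 + 6*q + 8) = (q - 5)*(q - 3)*(q - 2)*(q + 4)*(q + 2)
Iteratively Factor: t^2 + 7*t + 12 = (t + 3)*(t + 4)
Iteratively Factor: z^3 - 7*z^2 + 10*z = (z - 5)*(z^2 - 2*z) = z*(z - 5)*(z - 2)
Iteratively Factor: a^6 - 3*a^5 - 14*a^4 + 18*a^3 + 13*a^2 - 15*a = (a)*(a^5 - 3*a^4 - 14*a^3 + 18*a^2 + 13*a - 15) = a*(a - 1)*(a^4 - 2*a^3 - 16*a^2 + 2*a + 15) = a*(a - 5)*(a - 1)*(a^3 + 3*a^2 - a - 3) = a*(a - 5)*(a - 1)*(a + 1)*(a^2 + 2*a - 3) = a*(a - 5)*(a - 1)*(a + 1)*(a + 3)*(a - 1)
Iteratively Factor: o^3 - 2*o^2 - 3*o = (o + 1)*(o^2 - 3*o) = o*(o + 1)*(o - 3)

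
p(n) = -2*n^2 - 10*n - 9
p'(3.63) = -24.52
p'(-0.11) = -9.56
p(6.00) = -141.00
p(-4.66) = -5.83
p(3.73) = -74.13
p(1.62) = -30.45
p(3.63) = -71.65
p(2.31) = -42.77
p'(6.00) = -34.00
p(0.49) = -14.38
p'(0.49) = -11.96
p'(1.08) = -14.32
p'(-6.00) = 14.00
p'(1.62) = -16.48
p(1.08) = -22.13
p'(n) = -4*n - 10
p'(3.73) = -24.92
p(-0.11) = -7.92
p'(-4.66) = 8.64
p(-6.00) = -21.00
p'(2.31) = -19.24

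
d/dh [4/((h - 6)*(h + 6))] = -8*h/(h^4 - 72*h^2 + 1296)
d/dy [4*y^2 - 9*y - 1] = 8*y - 9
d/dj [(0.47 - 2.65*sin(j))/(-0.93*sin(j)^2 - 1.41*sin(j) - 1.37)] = (-2.4645*sin(j)^2 + 0.8742*sin(j) + 4.2932)*cos(j)/(0.8649*sin(j)^4 + 2.6226*sin(j)^3 + 4.5363*sin(j)^2 + 3.8634*sin(j) + 1.8769)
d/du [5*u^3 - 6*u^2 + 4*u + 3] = 15*u^2 - 12*u + 4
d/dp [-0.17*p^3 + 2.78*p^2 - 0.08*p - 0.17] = -0.51*p^2 + 5.56*p - 0.08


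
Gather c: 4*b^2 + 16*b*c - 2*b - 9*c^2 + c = 4*b^2 - 2*b - 9*c^2 + c*(16*b + 1)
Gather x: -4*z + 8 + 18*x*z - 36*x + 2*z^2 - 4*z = x*(18*z - 36) + 2*z^2 - 8*z + 8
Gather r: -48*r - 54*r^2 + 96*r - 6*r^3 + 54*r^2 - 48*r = -6*r^3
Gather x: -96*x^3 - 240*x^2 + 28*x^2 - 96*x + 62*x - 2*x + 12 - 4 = -96*x^3 - 212*x^2 - 36*x + 8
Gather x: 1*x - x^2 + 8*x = -x^2 + 9*x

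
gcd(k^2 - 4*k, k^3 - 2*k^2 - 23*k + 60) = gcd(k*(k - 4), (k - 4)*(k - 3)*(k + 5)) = k - 4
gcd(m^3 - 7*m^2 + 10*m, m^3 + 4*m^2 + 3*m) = m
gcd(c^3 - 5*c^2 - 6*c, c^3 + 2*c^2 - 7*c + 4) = 1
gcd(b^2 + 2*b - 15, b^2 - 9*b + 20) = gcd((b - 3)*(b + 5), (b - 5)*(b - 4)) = 1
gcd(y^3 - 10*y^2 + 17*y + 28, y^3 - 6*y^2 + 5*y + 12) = y^2 - 3*y - 4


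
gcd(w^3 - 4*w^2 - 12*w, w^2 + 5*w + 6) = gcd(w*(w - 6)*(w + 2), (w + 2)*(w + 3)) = w + 2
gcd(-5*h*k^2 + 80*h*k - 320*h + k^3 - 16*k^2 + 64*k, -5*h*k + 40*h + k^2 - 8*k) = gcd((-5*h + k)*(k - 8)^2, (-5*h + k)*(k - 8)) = 5*h*k - 40*h - k^2 + 8*k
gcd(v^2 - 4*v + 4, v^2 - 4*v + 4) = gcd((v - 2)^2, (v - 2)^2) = v^2 - 4*v + 4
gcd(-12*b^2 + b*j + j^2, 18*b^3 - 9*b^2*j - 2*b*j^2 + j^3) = 3*b - j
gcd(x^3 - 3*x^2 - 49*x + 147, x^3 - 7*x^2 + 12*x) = x - 3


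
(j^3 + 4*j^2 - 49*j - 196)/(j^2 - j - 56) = (j^2 - 3*j - 28)/(j - 8)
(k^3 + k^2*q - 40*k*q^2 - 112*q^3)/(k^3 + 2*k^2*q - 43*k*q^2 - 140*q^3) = (k + 4*q)/(k + 5*q)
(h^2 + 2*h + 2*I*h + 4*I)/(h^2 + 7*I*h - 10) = (h + 2)/(h + 5*I)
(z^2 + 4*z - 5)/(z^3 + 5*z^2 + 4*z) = (z^2 + 4*z - 5)/(z*(z^2 + 5*z + 4))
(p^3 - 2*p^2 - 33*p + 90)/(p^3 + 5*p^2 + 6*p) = (p^3 - 2*p^2 - 33*p + 90)/(p*(p^2 + 5*p + 6))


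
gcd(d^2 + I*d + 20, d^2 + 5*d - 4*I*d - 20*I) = d - 4*I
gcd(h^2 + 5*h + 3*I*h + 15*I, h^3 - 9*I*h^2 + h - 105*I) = h + 3*I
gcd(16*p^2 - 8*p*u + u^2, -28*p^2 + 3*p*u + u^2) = 4*p - u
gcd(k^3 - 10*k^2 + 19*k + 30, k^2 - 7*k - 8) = k + 1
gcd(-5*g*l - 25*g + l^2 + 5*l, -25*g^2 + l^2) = 5*g - l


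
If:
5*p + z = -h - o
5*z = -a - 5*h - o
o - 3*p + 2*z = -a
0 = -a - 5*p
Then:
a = -20*z/31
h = -21*z/31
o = -30*z/31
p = 4*z/31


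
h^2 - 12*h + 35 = (h - 7)*(h - 5)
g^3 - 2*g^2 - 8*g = g*(g - 4)*(g + 2)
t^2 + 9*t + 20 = (t + 4)*(t + 5)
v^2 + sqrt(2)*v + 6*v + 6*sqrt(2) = (v + 6)*(v + sqrt(2))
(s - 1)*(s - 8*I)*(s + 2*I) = s^3 - s^2 - 6*I*s^2 + 16*s + 6*I*s - 16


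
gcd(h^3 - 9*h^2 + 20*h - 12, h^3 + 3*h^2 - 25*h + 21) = h - 1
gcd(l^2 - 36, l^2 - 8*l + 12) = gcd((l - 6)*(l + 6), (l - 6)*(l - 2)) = l - 6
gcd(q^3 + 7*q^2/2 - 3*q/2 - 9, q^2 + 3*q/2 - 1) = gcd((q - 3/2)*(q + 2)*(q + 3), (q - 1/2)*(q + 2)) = q + 2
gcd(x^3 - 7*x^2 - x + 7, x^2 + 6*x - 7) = x - 1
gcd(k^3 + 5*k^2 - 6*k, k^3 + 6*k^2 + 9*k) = k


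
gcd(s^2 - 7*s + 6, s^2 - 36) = s - 6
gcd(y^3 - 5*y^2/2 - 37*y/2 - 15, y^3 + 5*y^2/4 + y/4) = y + 1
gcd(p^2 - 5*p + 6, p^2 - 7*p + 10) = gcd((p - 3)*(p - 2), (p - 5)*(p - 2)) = p - 2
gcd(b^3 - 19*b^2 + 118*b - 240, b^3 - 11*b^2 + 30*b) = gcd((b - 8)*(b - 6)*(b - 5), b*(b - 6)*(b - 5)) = b^2 - 11*b + 30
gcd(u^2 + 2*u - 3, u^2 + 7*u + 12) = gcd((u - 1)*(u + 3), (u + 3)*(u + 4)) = u + 3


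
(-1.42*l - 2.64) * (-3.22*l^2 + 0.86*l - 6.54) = 4.5724*l^3 + 7.2796*l^2 + 7.0164*l + 17.2656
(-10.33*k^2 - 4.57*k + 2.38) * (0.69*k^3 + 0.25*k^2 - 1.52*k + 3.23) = -7.1277*k^5 - 5.7358*k^4 + 16.2013*k^3 - 25.8245*k^2 - 18.3787*k + 7.6874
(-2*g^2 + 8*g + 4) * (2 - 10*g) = 20*g^3 - 84*g^2 - 24*g + 8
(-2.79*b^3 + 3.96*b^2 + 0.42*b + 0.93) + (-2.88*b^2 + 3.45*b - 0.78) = -2.79*b^3 + 1.08*b^2 + 3.87*b + 0.15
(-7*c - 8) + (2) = -7*c - 6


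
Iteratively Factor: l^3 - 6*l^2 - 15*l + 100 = (l - 5)*(l^2 - l - 20) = (l - 5)*(l + 4)*(l - 5)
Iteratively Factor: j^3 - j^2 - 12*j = (j - 4)*(j^2 + 3*j) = (j - 4)*(j + 3)*(j)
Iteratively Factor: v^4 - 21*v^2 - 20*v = (v)*(v^3 - 21*v - 20) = v*(v - 5)*(v^2 + 5*v + 4) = v*(v - 5)*(v + 4)*(v + 1)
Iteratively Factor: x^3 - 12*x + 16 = (x - 2)*(x^2 + 2*x - 8) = (x - 2)^2*(x + 4)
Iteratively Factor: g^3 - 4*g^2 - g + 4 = (g + 1)*(g^2 - 5*g + 4) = (g - 1)*(g + 1)*(g - 4)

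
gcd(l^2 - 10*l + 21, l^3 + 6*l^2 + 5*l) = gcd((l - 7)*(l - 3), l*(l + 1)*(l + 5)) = 1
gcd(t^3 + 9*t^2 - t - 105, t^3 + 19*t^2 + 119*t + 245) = t^2 + 12*t + 35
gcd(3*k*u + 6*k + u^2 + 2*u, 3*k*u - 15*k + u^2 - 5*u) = 3*k + u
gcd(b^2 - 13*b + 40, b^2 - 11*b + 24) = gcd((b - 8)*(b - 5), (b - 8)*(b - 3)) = b - 8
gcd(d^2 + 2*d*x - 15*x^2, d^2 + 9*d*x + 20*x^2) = d + 5*x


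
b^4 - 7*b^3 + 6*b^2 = b^2*(b - 6)*(b - 1)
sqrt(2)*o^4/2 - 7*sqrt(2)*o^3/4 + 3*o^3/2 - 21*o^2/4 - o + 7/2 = (o - 7/2)*(o - sqrt(2)/2)*(o + sqrt(2))*(sqrt(2)*o/2 + 1)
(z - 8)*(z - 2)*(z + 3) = z^3 - 7*z^2 - 14*z + 48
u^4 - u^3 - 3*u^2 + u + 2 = (u - 2)*(u - 1)*(u + 1)^2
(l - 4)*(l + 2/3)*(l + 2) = l^3 - 4*l^2/3 - 28*l/3 - 16/3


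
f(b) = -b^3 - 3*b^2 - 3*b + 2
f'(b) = -3*b^2 - 6*b - 3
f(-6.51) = 170.28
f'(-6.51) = -91.08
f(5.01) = -214.08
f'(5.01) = -108.36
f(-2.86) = 9.43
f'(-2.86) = -10.38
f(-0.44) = 2.82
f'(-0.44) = -0.94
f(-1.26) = 3.02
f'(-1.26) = -0.20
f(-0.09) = 2.25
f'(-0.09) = -2.48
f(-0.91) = 3.00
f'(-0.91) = -0.02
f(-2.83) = 9.13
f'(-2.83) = -10.05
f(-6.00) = 128.00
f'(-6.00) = -75.00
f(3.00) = -61.00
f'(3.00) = -48.00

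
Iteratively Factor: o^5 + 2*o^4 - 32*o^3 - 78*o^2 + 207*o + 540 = (o + 3)*(o^4 - o^3 - 29*o^2 + 9*o + 180) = (o + 3)^2*(o^3 - 4*o^2 - 17*o + 60) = (o - 3)*(o + 3)^2*(o^2 - o - 20) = (o - 5)*(o - 3)*(o + 3)^2*(o + 4)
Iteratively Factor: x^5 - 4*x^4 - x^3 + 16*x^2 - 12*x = (x - 2)*(x^4 - 2*x^3 - 5*x^2 + 6*x) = x*(x - 2)*(x^3 - 2*x^2 - 5*x + 6) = x*(x - 2)*(x + 2)*(x^2 - 4*x + 3) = x*(x - 3)*(x - 2)*(x + 2)*(x - 1)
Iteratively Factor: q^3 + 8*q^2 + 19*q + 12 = (q + 1)*(q^2 + 7*q + 12) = (q + 1)*(q + 3)*(q + 4)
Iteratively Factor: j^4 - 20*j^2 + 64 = (j + 2)*(j^3 - 2*j^2 - 16*j + 32) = (j + 2)*(j + 4)*(j^2 - 6*j + 8) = (j - 2)*(j + 2)*(j + 4)*(j - 4)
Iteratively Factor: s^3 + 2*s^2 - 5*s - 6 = (s + 1)*(s^2 + s - 6) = (s - 2)*(s + 1)*(s + 3)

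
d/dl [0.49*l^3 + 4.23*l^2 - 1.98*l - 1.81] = 1.47*l^2 + 8.46*l - 1.98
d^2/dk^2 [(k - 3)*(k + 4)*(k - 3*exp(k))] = -3*k^2*exp(k) - 15*k*exp(k) + 6*k + 24*exp(k) + 2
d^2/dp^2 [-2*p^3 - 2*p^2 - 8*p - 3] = -12*p - 4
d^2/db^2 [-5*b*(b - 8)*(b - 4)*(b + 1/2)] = -60*b^2 + 345*b - 260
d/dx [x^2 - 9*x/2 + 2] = 2*x - 9/2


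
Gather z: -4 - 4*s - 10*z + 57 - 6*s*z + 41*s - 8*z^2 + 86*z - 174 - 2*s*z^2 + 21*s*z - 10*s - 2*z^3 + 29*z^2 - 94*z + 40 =27*s - 2*z^3 + z^2*(21 - 2*s) + z*(15*s - 18) - 81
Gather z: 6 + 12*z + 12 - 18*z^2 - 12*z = 18 - 18*z^2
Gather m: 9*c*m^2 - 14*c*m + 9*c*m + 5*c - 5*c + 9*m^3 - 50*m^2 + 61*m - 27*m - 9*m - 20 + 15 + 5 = 9*m^3 + m^2*(9*c - 50) + m*(25 - 5*c)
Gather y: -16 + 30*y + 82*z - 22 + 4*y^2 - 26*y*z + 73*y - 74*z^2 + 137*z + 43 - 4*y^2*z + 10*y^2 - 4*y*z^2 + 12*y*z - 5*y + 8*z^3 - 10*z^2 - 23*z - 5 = y^2*(14 - 4*z) + y*(-4*z^2 - 14*z + 98) + 8*z^3 - 84*z^2 + 196*z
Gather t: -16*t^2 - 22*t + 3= -16*t^2 - 22*t + 3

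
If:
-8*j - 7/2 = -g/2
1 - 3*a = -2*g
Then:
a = 32*j/3 + 5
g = 16*j + 7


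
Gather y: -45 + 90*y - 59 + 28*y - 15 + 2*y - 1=120*y - 120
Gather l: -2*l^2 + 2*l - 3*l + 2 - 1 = -2*l^2 - l + 1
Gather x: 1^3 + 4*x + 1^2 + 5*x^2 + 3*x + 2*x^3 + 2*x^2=2*x^3 + 7*x^2 + 7*x + 2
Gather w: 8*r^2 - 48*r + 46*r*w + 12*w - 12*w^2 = 8*r^2 - 48*r - 12*w^2 + w*(46*r + 12)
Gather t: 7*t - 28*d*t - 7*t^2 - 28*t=-7*t^2 + t*(-28*d - 21)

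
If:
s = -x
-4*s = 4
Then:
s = -1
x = 1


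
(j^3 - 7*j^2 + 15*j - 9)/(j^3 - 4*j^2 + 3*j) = (j - 3)/j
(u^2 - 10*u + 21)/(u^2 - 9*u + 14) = (u - 3)/(u - 2)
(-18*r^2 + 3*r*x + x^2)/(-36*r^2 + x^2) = (-3*r + x)/(-6*r + x)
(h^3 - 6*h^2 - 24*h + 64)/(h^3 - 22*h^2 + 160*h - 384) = (h^2 + 2*h - 8)/(h^2 - 14*h + 48)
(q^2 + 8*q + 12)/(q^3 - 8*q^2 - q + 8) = (q^2 + 8*q + 12)/(q^3 - 8*q^2 - q + 8)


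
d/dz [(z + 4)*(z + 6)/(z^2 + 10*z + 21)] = 6*(-z - 5)/(z^4 + 20*z^3 + 142*z^2 + 420*z + 441)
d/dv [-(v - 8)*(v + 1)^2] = 3*(5 - v)*(v + 1)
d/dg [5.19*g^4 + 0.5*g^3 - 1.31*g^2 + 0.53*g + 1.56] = 20.76*g^3 + 1.5*g^2 - 2.62*g + 0.53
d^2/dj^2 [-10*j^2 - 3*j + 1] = -20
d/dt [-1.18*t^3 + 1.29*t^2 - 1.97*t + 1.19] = -3.54*t^2 + 2.58*t - 1.97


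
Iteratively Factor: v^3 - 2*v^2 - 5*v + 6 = (v - 3)*(v^2 + v - 2) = (v - 3)*(v - 1)*(v + 2)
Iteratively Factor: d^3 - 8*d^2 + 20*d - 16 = (d - 2)*(d^2 - 6*d + 8) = (d - 2)^2*(d - 4)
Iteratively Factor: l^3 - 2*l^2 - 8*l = (l)*(l^2 - 2*l - 8) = l*(l + 2)*(l - 4)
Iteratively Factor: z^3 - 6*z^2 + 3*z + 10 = (z - 2)*(z^2 - 4*z - 5) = (z - 2)*(z + 1)*(z - 5)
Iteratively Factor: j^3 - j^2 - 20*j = (j)*(j^2 - j - 20) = j*(j + 4)*(j - 5)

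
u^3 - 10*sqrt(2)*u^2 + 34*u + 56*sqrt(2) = (u - 7*sqrt(2))*(u - 4*sqrt(2))*(u + sqrt(2))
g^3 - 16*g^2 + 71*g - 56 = (g - 8)*(g - 7)*(g - 1)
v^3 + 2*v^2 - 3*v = v*(v - 1)*(v + 3)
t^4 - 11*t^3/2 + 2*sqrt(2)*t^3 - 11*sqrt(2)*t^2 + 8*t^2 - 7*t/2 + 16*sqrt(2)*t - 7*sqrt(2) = (t - 7/2)*(t - 1)^2*(t + 2*sqrt(2))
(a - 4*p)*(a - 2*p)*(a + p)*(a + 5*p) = a^4 - 23*a^2*p^2 + 18*a*p^3 + 40*p^4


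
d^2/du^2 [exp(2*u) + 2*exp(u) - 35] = (4*exp(u) + 2)*exp(u)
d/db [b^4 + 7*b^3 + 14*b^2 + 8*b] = 4*b^3 + 21*b^2 + 28*b + 8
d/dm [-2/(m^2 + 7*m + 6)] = 2*(2*m + 7)/(m^2 + 7*m + 6)^2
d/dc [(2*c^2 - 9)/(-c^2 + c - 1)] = (2*c^2 - 22*c + 9)/(c^4 - 2*c^3 + 3*c^2 - 2*c + 1)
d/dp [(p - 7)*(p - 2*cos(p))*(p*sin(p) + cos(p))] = p*(p - 7)*(p - 2*cos(p))*cos(p) + (p - 7)*(p*sin(p) + cos(p))*(2*sin(p) + 1) + (p - 2*cos(p))*(p*sin(p) + cos(p))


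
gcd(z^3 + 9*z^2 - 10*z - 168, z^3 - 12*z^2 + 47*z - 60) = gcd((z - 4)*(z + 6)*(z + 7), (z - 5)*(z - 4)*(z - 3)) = z - 4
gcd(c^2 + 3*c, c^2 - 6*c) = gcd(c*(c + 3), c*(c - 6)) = c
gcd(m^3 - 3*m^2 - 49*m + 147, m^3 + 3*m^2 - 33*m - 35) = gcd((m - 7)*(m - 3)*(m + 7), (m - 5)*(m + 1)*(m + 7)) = m + 7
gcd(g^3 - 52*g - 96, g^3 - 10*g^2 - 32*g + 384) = g^2 - 2*g - 48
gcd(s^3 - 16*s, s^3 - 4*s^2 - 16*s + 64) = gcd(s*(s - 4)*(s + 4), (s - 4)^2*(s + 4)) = s^2 - 16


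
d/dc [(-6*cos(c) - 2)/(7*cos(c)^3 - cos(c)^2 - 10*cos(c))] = 4*(-21*cos(c)^3 - 9*cos(c)^2 + cos(c) + 5)*sin(c)/((7*sin(c)^2 + cos(c) + 3)^2*cos(c)^2)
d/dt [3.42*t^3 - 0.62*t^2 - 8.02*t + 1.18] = 10.26*t^2 - 1.24*t - 8.02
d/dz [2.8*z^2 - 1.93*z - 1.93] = 5.6*z - 1.93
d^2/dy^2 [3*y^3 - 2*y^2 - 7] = 18*y - 4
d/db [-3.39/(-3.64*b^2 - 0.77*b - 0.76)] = (-24.6792*b - 2.6103)/(3.64*b^2 + 0.77*b + 0.76)^2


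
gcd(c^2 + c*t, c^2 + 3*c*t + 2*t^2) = c + t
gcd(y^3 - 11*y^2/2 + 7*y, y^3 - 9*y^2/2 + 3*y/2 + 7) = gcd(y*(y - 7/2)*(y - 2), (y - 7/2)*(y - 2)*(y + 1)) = y^2 - 11*y/2 + 7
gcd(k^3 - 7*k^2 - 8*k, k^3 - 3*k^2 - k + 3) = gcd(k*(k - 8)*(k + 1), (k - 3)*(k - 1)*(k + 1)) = k + 1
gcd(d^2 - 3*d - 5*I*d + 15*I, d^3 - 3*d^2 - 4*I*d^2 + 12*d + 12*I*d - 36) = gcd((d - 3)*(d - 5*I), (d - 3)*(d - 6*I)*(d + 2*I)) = d - 3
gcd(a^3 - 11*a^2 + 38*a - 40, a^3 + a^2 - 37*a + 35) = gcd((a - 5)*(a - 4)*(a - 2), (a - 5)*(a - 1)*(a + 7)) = a - 5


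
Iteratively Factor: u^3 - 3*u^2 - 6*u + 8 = (u - 1)*(u^2 - 2*u - 8) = (u - 4)*(u - 1)*(u + 2)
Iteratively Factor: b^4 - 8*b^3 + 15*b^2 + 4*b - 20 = (b - 2)*(b^3 - 6*b^2 + 3*b + 10) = (b - 2)*(b + 1)*(b^2 - 7*b + 10) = (b - 2)^2*(b + 1)*(b - 5)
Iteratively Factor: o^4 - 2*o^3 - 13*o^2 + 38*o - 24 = (o + 4)*(o^3 - 6*o^2 + 11*o - 6) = (o - 2)*(o + 4)*(o^2 - 4*o + 3) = (o - 2)*(o - 1)*(o + 4)*(o - 3)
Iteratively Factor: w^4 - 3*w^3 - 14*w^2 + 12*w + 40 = (w + 2)*(w^3 - 5*w^2 - 4*w + 20) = (w + 2)^2*(w^2 - 7*w + 10) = (w - 5)*(w + 2)^2*(w - 2)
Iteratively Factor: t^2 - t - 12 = (t - 4)*(t + 3)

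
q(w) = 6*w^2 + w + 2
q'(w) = 12*w + 1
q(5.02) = 158.22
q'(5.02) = 61.24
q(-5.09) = 152.36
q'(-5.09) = -60.08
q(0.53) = 4.22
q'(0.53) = 7.36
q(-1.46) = 13.33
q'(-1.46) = -16.52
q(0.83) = 6.96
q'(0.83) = 10.96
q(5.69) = 201.95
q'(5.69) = 69.28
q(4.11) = 107.46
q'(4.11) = 50.32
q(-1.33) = 11.28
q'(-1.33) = -14.96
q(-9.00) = 479.00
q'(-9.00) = -107.00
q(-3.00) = 53.00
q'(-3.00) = -35.00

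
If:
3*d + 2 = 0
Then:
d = -2/3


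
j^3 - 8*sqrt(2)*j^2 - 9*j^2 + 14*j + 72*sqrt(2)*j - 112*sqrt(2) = (j - 7)*(j - 2)*(j - 8*sqrt(2))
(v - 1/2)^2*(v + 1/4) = v^3 - 3*v^2/4 + 1/16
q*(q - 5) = q^2 - 5*q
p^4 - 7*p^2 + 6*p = p*(p - 2)*(p - 1)*(p + 3)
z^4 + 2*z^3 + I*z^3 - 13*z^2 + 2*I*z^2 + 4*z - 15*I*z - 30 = (z - 3)*(z + 5)*(z - I)*(z + 2*I)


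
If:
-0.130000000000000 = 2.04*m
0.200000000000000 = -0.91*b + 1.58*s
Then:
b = 1.73626373626374*s - 0.21978021978022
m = -0.06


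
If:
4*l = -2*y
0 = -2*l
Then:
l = 0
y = 0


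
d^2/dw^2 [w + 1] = 0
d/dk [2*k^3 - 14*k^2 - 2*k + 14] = 6*k^2 - 28*k - 2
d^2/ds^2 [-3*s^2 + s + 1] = -6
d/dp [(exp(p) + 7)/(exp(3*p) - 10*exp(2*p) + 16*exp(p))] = (-2*exp(3*p) - 11*exp(2*p) + 140*exp(p) - 112)*exp(-p)/(exp(4*p) - 20*exp(3*p) + 132*exp(2*p) - 320*exp(p) + 256)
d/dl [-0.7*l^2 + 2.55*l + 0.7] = 2.55 - 1.4*l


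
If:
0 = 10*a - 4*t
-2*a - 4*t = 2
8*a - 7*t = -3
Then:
No Solution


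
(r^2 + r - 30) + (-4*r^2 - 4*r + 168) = -3*r^2 - 3*r + 138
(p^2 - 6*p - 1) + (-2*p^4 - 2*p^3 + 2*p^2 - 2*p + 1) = -2*p^4 - 2*p^3 + 3*p^2 - 8*p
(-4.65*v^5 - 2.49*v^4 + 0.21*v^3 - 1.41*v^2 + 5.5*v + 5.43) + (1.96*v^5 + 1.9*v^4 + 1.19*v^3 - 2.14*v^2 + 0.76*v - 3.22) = -2.69*v^5 - 0.59*v^4 + 1.4*v^3 - 3.55*v^2 + 6.26*v + 2.21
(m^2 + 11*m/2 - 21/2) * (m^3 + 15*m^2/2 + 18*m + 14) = m^5 + 13*m^4 + 195*m^3/4 + 137*m^2/4 - 112*m - 147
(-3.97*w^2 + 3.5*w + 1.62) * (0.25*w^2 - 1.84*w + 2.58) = -0.9925*w^4 + 8.1798*w^3 - 16.2776*w^2 + 6.0492*w + 4.1796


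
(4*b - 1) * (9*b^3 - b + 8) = 36*b^4 - 9*b^3 - 4*b^2 + 33*b - 8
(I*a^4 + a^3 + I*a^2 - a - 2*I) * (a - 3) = I*a^5 + a^4 - 3*I*a^4 - 3*a^3 + I*a^3 - a^2 - 3*I*a^2 + 3*a - 2*I*a + 6*I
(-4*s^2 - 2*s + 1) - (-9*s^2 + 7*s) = 5*s^2 - 9*s + 1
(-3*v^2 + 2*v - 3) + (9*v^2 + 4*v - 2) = 6*v^2 + 6*v - 5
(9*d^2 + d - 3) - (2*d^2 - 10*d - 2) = 7*d^2 + 11*d - 1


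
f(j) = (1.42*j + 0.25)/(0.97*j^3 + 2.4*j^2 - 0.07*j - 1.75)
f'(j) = (1.42*j + 0.25)*(-2.91*j^2 - 4.8*j + 0.07)/(0.97*j^3 + 2.4*j^2 - 0.07*j - 1.75)^2 + 1.42/(0.97*j^3 + 2.4*j^2 - 0.07*j - 1.75)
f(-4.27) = 0.18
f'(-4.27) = 0.13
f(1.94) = 0.21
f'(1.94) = -0.20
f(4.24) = 0.05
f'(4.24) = -0.02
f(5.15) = 0.04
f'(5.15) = -0.01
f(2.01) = 0.20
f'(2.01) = -0.18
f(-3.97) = 0.22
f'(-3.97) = 0.18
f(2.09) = 0.18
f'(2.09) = -0.16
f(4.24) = 0.05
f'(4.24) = -0.02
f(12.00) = 0.01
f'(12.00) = -0.00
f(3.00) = 0.10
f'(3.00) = -0.06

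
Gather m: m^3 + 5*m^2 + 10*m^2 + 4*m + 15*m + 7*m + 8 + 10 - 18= m^3 + 15*m^2 + 26*m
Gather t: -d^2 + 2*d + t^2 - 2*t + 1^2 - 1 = -d^2 + 2*d + t^2 - 2*t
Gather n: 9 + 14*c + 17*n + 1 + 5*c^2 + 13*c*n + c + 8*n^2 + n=5*c^2 + 15*c + 8*n^2 + n*(13*c + 18) + 10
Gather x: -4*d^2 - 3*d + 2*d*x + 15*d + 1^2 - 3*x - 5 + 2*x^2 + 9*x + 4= -4*d^2 + 12*d + 2*x^2 + x*(2*d + 6)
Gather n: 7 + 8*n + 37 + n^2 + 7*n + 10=n^2 + 15*n + 54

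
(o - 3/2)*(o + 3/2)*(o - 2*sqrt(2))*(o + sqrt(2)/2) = o^4 - 3*sqrt(2)*o^3/2 - 17*o^2/4 + 27*sqrt(2)*o/8 + 9/2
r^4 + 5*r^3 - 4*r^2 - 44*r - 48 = (r - 3)*(r + 2)^2*(r + 4)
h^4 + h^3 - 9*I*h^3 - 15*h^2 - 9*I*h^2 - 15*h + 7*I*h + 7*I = (h + 1)*(h - 7*I)*(h - I)^2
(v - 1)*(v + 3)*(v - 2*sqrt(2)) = v^3 - 2*sqrt(2)*v^2 + 2*v^2 - 4*sqrt(2)*v - 3*v + 6*sqrt(2)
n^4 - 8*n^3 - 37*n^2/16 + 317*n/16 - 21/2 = (n - 8)*(n - 1)*(n - 3/4)*(n + 7/4)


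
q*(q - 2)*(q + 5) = q^3 + 3*q^2 - 10*q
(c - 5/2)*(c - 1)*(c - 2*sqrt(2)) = c^3 - 7*c^2/2 - 2*sqrt(2)*c^2 + 5*c/2 + 7*sqrt(2)*c - 5*sqrt(2)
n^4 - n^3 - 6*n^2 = n^2*(n - 3)*(n + 2)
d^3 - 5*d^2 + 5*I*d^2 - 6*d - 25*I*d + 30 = (d - 5)*(d + 2*I)*(d + 3*I)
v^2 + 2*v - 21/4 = (v - 3/2)*(v + 7/2)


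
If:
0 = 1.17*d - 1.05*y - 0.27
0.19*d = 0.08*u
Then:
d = 0.897435897435897*y + 0.230769230769231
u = 2.13141025641026*y + 0.548076923076923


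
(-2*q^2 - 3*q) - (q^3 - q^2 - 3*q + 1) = -q^3 - q^2 - 1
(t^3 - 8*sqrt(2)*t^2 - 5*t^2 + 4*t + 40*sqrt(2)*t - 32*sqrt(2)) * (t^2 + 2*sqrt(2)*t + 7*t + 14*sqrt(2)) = t^5 - 6*sqrt(2)*t^4 + 2*t^4 - 63*t^3 - 12*sqrt(2)*t^3 - 36*t^2 + 186*sqrt(2)*t^2 - 168*sqrt(2)*t + 992*t - 896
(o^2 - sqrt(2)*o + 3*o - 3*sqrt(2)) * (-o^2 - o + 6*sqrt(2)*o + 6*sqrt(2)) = -o^4 - 4*o^3 + 7*sqrt(2)*o^3 - 15*o^2 + 28*sqrt(2)*o^2 - 48*o + 21*sqrt(2)*o - 36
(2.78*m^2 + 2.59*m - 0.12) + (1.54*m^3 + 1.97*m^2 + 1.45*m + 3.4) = 1.54*m^3 + 4.75*m^2 + 4.04*m + 3.28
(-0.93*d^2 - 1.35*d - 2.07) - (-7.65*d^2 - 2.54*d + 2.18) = 6.72*d^2 + 1.19*d - 4.25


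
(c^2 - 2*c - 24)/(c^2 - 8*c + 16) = (c^2 - 2*c - 24)/(c^2 - 8*c + 16)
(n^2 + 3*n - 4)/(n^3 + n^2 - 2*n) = (n + 4)/(n*(n + 2))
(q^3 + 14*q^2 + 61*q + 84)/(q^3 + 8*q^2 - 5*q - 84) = (q + 3)/(q - 3)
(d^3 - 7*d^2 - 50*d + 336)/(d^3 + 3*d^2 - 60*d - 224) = (d - 6)/(d + 4)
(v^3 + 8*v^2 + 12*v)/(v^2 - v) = (v^2 + 8*v + 12)/(v - 1)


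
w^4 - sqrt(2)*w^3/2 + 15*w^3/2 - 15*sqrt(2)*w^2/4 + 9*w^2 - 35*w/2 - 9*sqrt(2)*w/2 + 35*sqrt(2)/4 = (w - 1)*(w + 7/2)*(w + 5)*(w - sqrt(2)/2)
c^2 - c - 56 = (c - 8)*(c + 7)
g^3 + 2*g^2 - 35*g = g*(g - 5)*(g + 7)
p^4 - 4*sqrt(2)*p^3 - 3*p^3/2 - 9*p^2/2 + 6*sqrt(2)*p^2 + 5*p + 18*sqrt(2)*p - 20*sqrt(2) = (p - 5/2)*(p - 1)*(p + 2)*(p - 4*sqrt(2))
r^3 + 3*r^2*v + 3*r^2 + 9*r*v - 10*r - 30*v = (r - 2)*(r + 5)*(r + 3*v)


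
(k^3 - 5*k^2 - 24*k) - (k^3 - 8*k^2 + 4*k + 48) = 3*k^2 - 28*k - 48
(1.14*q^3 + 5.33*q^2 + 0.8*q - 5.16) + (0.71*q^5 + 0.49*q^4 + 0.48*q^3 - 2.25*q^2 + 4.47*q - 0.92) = 0.71*q^5 + 0.49*q^4 + 1.62*q^3 + 3.08*q^2 + 5.27*q - 6.08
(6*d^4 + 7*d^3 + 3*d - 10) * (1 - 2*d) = -12*d^5 - 8*d^4 + 7*d^3 - 6*d^2 + 23*d - 10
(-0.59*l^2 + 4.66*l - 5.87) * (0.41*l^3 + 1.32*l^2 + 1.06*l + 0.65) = -0.2419*l^5 + 1.1318*l^4 + 3.1191*l^3 - 3.1923*l^2 - 3.1932*l - 3.8155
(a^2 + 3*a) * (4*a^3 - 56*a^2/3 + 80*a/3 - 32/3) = 4*a^5 - 20*a^4/3 - 88*a^3/3 + 208*a^2/3 - 32*a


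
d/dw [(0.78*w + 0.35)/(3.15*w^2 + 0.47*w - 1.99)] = (2.457*w^2 + 0.3666*w - (0.78*w + 0.35)*(6.3*w + 0.47) - 1.5522)/(3.15*w^2 + 0.47*w - 1.99)^2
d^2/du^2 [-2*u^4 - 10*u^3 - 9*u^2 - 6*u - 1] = -24*u^2 - 60*u - 18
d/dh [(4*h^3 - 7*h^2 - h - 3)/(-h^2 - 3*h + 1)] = 2*(-2*h^4 - 12*h^3 + 16*h^2 - 10*h - 5)/(h^4 + 6*h^3 + 7*h^2 - 6*h + 1)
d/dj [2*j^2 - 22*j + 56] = 4*j - 22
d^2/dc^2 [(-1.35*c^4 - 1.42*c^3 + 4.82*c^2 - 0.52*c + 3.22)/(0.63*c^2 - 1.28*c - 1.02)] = (-1.07163*c^6 + 6.53184*c^5 - 8.06598*c^4 - 27.31808*c^3 - 1.726092*c^2 - 26.448768*c + 26.07692)/(0.250047*c^6 - 1.524096*c^5 + 1.882062*c^4 + 2.838016*c^3 - 3.047148*c^2 - 3.995136*c - 1.061208)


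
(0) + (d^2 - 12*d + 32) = d^2 - 12*d + 32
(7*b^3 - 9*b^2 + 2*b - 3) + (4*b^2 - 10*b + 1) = 7*b^3 - 5*b^2 - 8*b - 2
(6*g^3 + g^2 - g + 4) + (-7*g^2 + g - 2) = 6*g^3 - 6*g^2 + 2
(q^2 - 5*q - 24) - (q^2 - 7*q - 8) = 2*q - 16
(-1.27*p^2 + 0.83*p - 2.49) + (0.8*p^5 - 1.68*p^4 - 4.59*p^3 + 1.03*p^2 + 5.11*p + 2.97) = 0.8*p^5 - 1.68*p^4 - 4.59*p^3 - 0.24*p^2 + 5.94*p + 0.48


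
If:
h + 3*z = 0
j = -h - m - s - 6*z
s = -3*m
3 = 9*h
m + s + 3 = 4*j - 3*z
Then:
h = 1/3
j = 3/5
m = 2/15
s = -2/5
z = -1/9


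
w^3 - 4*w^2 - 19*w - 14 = (w - 7)*(w + 1)*(w + 2)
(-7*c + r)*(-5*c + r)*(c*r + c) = 35*c^3*r + 35*c^3 - 12*c^2*r^2 - 12*c^2*r + c*r^3 + c*r^2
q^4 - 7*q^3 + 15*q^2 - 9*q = q*(q - 3)^2*(q - 1)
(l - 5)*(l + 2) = l^2 - 3*l - 10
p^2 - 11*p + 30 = (p - 6)*(p - 5)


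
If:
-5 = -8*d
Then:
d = 5/8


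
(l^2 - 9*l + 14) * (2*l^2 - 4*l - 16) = 2*l^4 - 22*l^3 + 48*l^2 + 88*l - 224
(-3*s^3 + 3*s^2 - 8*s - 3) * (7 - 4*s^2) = 12*s^5 - 12*s^4 + 11*s^3 + 33*s^2 - 56*s - 21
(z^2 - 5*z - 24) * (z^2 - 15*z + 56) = z^4 - 20*z^3 + 107*z^2 + 80*z - 1344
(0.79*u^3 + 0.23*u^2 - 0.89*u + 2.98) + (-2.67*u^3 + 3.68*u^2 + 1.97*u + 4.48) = -1.88*u^3 + 3.91*u^2 + 1.08*u + 7.46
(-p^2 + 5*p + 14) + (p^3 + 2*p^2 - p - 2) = p^3 + p^2 + 4*p + 12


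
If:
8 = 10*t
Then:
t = 4/5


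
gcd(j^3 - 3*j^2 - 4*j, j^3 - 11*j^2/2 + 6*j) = j^2 - 4*j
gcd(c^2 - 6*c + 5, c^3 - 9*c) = 1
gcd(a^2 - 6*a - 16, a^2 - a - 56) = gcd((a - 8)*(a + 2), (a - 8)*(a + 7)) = a - 8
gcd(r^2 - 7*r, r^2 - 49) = r - 7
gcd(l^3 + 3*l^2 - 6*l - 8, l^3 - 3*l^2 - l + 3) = l + 1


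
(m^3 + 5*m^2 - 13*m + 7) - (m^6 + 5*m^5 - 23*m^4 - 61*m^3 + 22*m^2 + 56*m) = -m^6 - 5*m^5 + 23*m^4 + 62*m^3 - 17*m^2 - 69*m + 7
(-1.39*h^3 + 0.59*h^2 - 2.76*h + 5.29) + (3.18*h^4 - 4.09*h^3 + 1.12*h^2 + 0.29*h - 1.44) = 3.18*h^4 - 5.48*h^3 + 1.71*h^2 - 2.47*h + 3.85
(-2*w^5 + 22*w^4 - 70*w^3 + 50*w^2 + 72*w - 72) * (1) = -2*w^5 + 22*w^4 - 70*w^3 + 50*w^2 + 72*w - 72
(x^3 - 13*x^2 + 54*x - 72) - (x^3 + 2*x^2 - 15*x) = -15*x^2 + 69*x - 72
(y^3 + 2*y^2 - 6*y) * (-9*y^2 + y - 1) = -9*y^5 - 17*y^4 + 55*y^3 - 8*y^2 + 6*y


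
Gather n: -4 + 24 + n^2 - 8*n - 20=n^2 - 8*n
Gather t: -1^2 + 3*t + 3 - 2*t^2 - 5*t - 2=-2*t^2 - 2*t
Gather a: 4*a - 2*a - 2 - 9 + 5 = 2*a - 6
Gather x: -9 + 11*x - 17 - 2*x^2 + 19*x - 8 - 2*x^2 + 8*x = -4*x^2 + 38*x - 34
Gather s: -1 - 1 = -2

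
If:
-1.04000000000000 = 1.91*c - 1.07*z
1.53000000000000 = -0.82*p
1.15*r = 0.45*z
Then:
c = 0.56020942408377*z - 0.544502617801047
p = -1.87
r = 0.391304347826087*z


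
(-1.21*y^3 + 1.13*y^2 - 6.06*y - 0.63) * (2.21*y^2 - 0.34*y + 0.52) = -2.6741*y^5 + 2.9087*y^4 - 14.406*y^3 + 1.2557*y^2 - 2.937*y - 0.3276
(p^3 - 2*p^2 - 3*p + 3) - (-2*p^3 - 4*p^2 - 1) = 3*p^3 + 2*p^2 - 3*p + 4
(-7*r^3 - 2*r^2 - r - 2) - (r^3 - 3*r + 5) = -8*r^3 - 2*r^2 + 2*r - 7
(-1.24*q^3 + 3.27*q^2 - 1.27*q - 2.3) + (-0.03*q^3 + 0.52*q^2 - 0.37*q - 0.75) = -1.27*q^3 + 3.79*q^2 - 1.64*q - 3.05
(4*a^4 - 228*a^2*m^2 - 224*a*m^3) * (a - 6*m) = 4*a^5 - 24*a^4*m - 228*a^3*m^2 + 1144*a^2*m^3 + 1344*a*m^4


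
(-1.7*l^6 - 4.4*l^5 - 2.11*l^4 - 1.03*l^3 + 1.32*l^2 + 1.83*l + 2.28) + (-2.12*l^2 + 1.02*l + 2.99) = -1.7*l^6 - 4.4*l^5 - 2.11*l^4 - 1.03*l^3 - 0.8*l^2 + 2.85*l + 5.27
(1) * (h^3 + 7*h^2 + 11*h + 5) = h^3 + 7*h^2 + 11*h + 5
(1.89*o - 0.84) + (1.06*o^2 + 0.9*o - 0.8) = 1.06*o^2 + 2.79*o - 1.64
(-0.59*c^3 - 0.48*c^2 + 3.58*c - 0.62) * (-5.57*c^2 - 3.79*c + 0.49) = 3.2863*c^5 + 4.9097*c^4 - 18.4105*c^3 - 10.35*c^2 + 4.104*c - 0.3038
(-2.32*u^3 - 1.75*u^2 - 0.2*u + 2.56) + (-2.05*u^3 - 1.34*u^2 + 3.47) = -4.37*u^3 - 3.09*u^2 - 0.2*u + 6.03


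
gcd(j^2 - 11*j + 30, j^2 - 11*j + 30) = j^2 - 11*j + 30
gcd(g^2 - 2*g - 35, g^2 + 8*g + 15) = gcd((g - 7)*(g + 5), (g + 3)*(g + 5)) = g + 5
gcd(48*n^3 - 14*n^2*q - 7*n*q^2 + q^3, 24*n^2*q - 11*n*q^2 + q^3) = -8*n + q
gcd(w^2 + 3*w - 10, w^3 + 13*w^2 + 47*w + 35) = w + 5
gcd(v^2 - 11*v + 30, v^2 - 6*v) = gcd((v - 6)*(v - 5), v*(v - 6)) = v - 6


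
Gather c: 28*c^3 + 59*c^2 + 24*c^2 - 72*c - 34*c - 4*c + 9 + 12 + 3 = 28*c^3 + 83*c^2 - 110*c + 24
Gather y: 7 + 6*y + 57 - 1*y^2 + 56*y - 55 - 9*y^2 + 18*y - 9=-10*y^2 + 80*y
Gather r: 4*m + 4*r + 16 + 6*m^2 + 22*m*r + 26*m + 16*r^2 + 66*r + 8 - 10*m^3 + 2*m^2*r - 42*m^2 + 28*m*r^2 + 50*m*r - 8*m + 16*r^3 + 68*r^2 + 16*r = -10*m^3 - 36*m^2 + 22*m + 16*r^3 + r^2*(28*m + 84) + r*(2*m^2 + 72*m + 86) + 24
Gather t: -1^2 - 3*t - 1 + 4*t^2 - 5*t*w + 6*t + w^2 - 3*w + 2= 4*t^2 + t*(3 - 5*w) + w^2 - 3*w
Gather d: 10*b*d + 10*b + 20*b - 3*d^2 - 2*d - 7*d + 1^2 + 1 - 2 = 30*b - 3*d^2 + d*(10*b - 9)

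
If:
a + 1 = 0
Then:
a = -1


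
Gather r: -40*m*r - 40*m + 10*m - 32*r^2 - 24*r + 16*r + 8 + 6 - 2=-30*m - 32*r^2 + r*(-40*m - 8) + 12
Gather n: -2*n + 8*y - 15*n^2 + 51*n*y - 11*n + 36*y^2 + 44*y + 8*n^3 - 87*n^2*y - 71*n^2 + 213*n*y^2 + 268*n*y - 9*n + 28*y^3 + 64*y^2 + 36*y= 8*n^3 + n^2*(-87*y - 86) + n*(213*y^2 + 319*y - 22) + 28*y^3 + 100*y^2 + 88*y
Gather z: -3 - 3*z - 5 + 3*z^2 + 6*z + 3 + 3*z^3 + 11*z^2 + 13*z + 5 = 3*z^3 + 14*z^2 + 16*z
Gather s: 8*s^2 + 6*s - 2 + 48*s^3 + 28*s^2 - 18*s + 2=48*s^3 + 36*s^2 - 12*s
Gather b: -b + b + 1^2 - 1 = 0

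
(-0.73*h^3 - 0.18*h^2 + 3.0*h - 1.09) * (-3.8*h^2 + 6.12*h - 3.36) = 2.774*h^5 - 3.7836*h^4 - 10.0488*h^3 + 23.1068*h^2 - 16.7508*h + 3.6624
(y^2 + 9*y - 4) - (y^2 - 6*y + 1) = 15*y - 5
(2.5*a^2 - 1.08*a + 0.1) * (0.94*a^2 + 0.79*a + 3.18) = 2.35*a^4 + 0.9598*a^3 + 7.1908*a^2 - 3.3554*a + 0.318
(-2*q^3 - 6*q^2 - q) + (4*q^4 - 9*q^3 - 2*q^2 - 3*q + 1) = 4*q^4 - 11*q^3 - 8*q^2 - 4*q + 1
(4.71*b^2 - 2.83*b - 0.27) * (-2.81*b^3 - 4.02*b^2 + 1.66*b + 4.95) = -13.2351*b^5 - 10.9819*b^4 + 19.9539*b^3 + 19.7021*b^2 - 14.4567*b - 1.3365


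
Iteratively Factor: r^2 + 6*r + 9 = (r + 3)*(r + 3)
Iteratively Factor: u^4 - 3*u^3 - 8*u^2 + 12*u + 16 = (u + 1)*(u^3 - 4*u^2 - 4*u + 16) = (u - 4)*(u + 1)*(u^2 - 4) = (u - 4)*(u - 2)*(u + 1)*(u + 2)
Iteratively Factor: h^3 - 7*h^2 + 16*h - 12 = (h - 2)*(h^2 - 5*h + 6) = (h - 2)^2*(h - 3)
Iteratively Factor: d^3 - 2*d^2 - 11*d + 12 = (d - 4)*(d^2 + 2*d - 3) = (d - 4)*(d + 3)*(d - 1)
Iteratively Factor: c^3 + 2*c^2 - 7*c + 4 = (c + 4)*(c^2 - 2*c + 1) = (c - 1)*(c + 4)*(c - 1)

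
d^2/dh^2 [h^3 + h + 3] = 6*h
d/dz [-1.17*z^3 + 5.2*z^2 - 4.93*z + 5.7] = -3.51*z^2 + 10.4*z - 4.93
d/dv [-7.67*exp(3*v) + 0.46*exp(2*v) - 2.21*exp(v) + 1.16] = (-23.01*exp(2*v) + 0.92*exp(v) - 2.21)*exp(v)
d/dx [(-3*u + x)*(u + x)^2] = (-5*u + 3*x)*(u + x)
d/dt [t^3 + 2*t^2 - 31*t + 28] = 3*t^2 + 4*t - 31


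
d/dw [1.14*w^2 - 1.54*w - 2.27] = 2.28*w - 1.54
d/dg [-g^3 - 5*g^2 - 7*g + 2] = -3*g^2 - 10*g - 7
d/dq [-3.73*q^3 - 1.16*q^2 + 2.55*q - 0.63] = -11.19*q^2 - 2.32*q + 2.55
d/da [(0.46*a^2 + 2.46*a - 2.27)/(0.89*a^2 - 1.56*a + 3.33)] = (-2.907*a^2 + 7.1042*a + 4.6506)/(0.7921*a^4 - 2.7768*a^3 + 8.361*a^2 - 10.3896*a + 11.0889)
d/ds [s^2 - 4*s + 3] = 2*s - 4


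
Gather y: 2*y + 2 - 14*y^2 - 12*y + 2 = -14*y^2 - 10*y + 4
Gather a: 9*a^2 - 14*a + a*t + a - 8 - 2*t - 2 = 9*a^2 + a*(t - 13) - 2*t - 10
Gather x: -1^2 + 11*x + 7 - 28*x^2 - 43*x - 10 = -28*x^2 - 32*x - 4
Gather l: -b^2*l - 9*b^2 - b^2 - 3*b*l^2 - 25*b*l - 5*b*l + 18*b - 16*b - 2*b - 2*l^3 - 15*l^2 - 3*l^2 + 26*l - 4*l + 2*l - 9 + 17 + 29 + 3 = -10*b^2 - 2*l^3 + l^2*(-3*b - 18) + l*(-b^2 - 30*b + 24) + 40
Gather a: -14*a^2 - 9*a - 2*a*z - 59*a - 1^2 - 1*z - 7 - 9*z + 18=-14*a^2 + a*(-2*z - 68) - 10*z + 10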